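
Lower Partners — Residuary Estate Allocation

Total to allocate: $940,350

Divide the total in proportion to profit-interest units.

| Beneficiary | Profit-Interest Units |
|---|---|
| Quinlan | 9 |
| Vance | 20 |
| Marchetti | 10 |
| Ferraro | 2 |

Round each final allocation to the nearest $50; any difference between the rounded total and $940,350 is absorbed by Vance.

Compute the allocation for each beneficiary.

Combined profit-interest units = 41.
Pro-rata amounts: Quinlan 9/41 × $940,350 = 206,418.29; Vance 20/41 × $940,350 = 458,707.32; Marchetti 10/41 × $940,350 = 229,353.66; Ferraro 2/41 × $940,350 = 45,870.73.
After rounding ($50): Quinlan $206,400; Vance $458,700; Marchetti $229,350; Ferraro $45,850. Sum = $940,300.
Difference $940,350 − $940,300 = +$50 applied to Vance: Vance becomes $458,750.

Quinlan: $206,400 · Vance: $458,750 · Marchetti: $229,350 · Ferraro: $45,850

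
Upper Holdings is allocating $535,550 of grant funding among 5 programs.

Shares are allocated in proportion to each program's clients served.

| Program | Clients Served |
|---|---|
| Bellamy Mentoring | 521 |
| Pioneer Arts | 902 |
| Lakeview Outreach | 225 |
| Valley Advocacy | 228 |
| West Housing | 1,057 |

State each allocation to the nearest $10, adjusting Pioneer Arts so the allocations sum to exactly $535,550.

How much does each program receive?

Bellamy Mentoring: $95,130; Pioneer Arts: $164,710; Lakeview Outreach: $41,080; Valley Advocacy: $41,630; West Housing: $193,000

Combined clients served = 2,933.
Unrounded shares: Bellamy Mentoring 521/2,933 × $535,550 = 95,131.79; Pioneer Arts 902/2,933 × $535,550 = 164,700.34; Lakeview Outreach 225/2,933 × $535,550 = 41,083.79; Valley Advocacy 228/2,933 × $535,550 = 41,631.57; West Housing 1,057/2,933 × $535,550 = 193,002.51.
After rounding ($10): Bellamy Mentoring $95,130; Pioneer Arts $164,700; Lakeview Outreach $41,080; Valley Advocacy $41,630; West Housing $193,000. Sum = $535,540.
Difference $535,550 − $535,540 = +$10 applied to Pioneer Arts: Pioneer Arts becomes $164,710.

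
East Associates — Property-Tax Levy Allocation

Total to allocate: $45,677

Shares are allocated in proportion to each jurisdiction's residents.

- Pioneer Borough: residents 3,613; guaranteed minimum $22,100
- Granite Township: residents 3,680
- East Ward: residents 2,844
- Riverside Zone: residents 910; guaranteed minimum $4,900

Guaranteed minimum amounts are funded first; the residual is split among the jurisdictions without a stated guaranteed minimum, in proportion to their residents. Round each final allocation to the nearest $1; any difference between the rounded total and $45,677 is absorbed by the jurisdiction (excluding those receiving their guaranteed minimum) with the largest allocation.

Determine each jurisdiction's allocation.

Pioneer Borough: $22,100; Granite Township: $10,535; East Ward: $8,142; Riverside Zone: $4,900

Fund the minimums — Pioneer Borough $22,100; Riverside Zone $4,900. Residual $18,677.
Residual split over remaining residents 6,524: Granite Township 10,535.16 → $10,535; East Ward 8,141.84 → $8,142.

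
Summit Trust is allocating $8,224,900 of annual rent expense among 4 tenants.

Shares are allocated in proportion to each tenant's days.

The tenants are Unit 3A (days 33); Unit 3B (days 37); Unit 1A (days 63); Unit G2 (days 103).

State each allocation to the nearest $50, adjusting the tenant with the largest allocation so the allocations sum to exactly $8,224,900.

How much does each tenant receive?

Days total: 236.
Pro-rata amounts: Unit 3A 33/236 × $8,224,900 = 1,150,091.95; Unit 3B 37/236 × $8,224,900 = 1,289,497.03; Unit 1A 63/236 × $8,224,900 = 2,195,630.08; Unit G2 103/236 × $8,224,900 = 3,589,680.93.
At nearest $50: Unit 3A $1,150,100; Unit 3B $1,289,500; Unit 1A $2,195,650; Unit G2 $3,589,700. Sum = $8,224,950.
Difference $8,224,900 − $8,224,950 = −$50 applied to largest allocation (Unit G2): Unit G2 becomes $3,589,650.

Unit 3A: $1,150,100 | Unit 3B: $1,289,500 | Unit 1A: $2,195,650 | Unit G2: $3,589,650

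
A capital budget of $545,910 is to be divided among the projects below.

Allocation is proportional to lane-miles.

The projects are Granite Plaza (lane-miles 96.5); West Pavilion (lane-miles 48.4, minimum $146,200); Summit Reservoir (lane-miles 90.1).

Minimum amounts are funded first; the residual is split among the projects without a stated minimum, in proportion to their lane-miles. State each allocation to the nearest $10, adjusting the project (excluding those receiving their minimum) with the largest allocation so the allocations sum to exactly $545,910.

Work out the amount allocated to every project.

Guaranteed amounts: West Pavilion $146,200. Residual $399,710.
Residual split over remaining lane-miles 186.6: Granite Plaza 206,709.62 → $206,710; Summit Reservoir 193,000.38 → $193,000.

Granite Plaza: $206,710 | West Pavilion: $146,200 | Summit Reservoir: $193,000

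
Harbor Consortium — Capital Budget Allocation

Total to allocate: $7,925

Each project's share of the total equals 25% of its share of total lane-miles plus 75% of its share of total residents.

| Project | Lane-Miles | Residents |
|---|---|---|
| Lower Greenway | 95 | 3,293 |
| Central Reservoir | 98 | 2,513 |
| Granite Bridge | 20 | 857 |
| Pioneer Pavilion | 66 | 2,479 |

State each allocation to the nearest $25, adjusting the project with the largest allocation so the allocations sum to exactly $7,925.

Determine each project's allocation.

Lane-miles total 279; residents total 9,142.
Composite weights (25% lane-miles + 75% residents): Lower Greenway 0.3553; Central Reservoir 0.2940; Granite Bridge 0.0882; Pioneer Pavilion 0.2625.
Proportional shares: Lower Greenway 2,815.59; Central Reservoir 2,329.77; Granite Bridge 699.21; Pioneer Pavilion 2,080.43.
Rounded to nearest $25: Lower Greenway $2,825; Central Reservoir $2,325; Granite Bridge $700; Pioneer Pavilion $2,075. Sum = $7,925.
Sum already equals the total — no adjustment.

Lower Greenway: $2,825; Central Reservoir: $2,325; Granite Bridge: $700; Pioneer Pavilion: $2,075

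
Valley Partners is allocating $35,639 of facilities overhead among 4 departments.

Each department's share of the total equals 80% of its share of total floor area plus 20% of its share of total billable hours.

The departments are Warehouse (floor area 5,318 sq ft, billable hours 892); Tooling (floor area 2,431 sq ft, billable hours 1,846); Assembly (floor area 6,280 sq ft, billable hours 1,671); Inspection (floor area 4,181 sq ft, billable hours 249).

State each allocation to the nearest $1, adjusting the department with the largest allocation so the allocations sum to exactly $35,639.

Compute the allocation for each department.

Totals — floor area 18,210, billable hours 4,658.
Composite weights (80% floor area + 20% billable hours): Warehouse 0.2719; Tooling 0.1861; Assembly 0.3476; Inspection 0.1944.
Raw shares: Warehouse 9,691.30; Tooling 6,630.99; Assembly 12,389.54; Inspection 6,927.17.
Rounded to nearest $1: Warehouse $9,691; Tooling $6,631; Assembly $12,390; Inspection $6,927. Sum = $35,639.
No rounding difference to absorb.

Warehouse: $9,691 | Tooling: $6,631 | Assembly: $12,390 | Inspection: $6,927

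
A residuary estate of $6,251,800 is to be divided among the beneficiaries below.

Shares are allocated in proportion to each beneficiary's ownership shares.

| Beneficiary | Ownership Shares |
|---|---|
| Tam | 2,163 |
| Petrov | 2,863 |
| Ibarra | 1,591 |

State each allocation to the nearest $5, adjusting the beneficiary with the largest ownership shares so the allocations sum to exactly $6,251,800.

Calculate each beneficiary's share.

Tam: $2,043,620 · Petrov: $2,704,990 · Ibarra: $1,503,190

Combined ownership shares = 2,163 + 2,863 + 1,591 = 6,617.
Unrounded shares: Tam 2,043,621.49; Petrov 2,704,987.67; Ibarra 1,503,190.84.
After rounding ($5): Tam $2,043,620; Petrov $2,704,990; Ibarra $1,503,190. Sum = $6,251,800.
No rounding difference to absorb.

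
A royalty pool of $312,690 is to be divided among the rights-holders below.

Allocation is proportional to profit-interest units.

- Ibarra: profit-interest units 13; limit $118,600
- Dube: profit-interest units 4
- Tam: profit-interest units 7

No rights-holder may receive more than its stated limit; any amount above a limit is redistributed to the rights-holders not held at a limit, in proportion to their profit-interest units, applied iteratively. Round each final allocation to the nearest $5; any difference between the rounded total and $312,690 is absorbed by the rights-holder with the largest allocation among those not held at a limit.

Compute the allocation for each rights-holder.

Ibarra: $118,600 · Dube: $70,580 · Tam: $123,510

Total profit-interest units = 24.
Pro-rata shares before constraints: Ibarra 169,373.75; Dube 52,115.00; Tam 91,201.25.
Capped: Ibarra ($118,600); remaining pool $194,090 reallocated over remaining profit-interest units 11.
Redistributed shares: Dube 70,578.18 → $70,580; Tam 123,511.82 → $123,510.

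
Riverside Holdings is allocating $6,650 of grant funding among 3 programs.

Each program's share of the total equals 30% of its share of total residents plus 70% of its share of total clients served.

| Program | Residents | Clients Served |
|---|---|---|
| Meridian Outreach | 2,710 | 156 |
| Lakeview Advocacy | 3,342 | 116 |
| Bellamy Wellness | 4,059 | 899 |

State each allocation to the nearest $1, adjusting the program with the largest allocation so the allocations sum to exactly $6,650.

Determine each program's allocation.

Meridian Outreach: $1,155 | Lakeview Advocacy: $1,121 | Bellamy Wellness: $4,374

Residents total 10,111; clients served total 1,171.
Blended shares (30% residents + 70% clients served): Meridian Outreach 0.1737; Lakeview Advocacy 0.1685; Bellamy Wellness 0.6578.
Raw shares: Meridian Outreach 1,154.85; Lakeview Advocacy 1,120.54; Bellamy Wellness 4,374.62.
Rounded to nearest $1: Meridian Outreach $1,155; Lakeview Advocacy $1,121; Bellamy Wellness $4,375. Sum = $6,651.
Difference $6,650 − $6,651 = −$1 applied to largest allocation (Bellamy Wellness): Bellamy Wellness becomes $4,374.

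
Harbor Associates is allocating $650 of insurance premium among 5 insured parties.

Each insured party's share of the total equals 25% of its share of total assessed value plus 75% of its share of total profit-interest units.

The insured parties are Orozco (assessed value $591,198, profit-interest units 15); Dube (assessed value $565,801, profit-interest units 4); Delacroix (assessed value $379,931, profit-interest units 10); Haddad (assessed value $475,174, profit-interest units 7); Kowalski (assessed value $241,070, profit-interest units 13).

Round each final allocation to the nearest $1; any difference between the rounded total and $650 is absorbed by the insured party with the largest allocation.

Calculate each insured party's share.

Orozco: $191; Dube: $81; Delacroix: $127; Haddad: $104; Kowalski: $147

Totals — assessed value 2,253,174, profit-interest units 49.
Combined weights (25% assessed value + 75% profit-interest units): Orozco 0.2952; Dube 0.1240; Delacroix 0.1952; Haddad 0.1599; Kowalski 0.2257.
Unrounded shares: Orozco 191.87; Dube 80.60; Delacroix 126.89; Haddad 103.91; Kowalski 146.72.
After rounding ($1): Orozco $192; Dube $81; Delacroix $127; Haddad $104; Kowalski $147. Sum = $651.
Difference $650 − $651 = −$1 applied to largest allocation (Orozco): Orozco becomes $191.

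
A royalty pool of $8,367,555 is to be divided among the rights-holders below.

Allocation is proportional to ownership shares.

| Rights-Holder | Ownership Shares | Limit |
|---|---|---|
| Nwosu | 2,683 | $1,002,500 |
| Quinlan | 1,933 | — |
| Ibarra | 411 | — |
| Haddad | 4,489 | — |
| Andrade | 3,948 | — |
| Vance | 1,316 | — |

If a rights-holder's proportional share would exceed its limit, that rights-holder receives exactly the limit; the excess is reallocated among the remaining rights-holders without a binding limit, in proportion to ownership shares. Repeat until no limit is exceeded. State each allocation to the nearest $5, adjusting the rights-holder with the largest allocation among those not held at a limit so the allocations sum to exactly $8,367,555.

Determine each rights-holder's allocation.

Nwosu: $1,002,500 | Quinlan: $1,176,875 | Ibarra: $250,230 | Haddad: $2,733,050 | Andrade: $2,403,675 | Vance: $801,225

Sum of ownership shares: 14,780.
Unconstrained shares: Nwosu 1,518,954.67; Quinlan 1,094,349.38; Ibarra 232,683.70; Haddad 2,541,404.22; Andrade 2,235,122.27; Vance 745,040.76.
Capped: Nwosu ($1,002,500); residual $7,365,055 reallocated over remaining ownership shares 12,097.
Remaining shares: Quinlan 1,176,874.54 → $1,176,875; Ibarra 250,230.44 → $250,230; Haddad 2,733,052.15 → $2,733,050; Andrade 2,403,673.40 → $2,403,675; Vance 801,224.47 → $801,225.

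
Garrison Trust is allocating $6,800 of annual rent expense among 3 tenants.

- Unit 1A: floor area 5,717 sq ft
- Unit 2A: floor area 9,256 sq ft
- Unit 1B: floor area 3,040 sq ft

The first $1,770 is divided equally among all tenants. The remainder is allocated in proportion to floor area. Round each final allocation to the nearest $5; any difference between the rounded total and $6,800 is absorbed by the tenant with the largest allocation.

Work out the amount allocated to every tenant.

Unit 1A: $2,185; Unit 2A: $3,175; Unit 1B: $1,440

$1,770 shared equally gives $590 per tenant.
Remainder $5,030 by floor area (total 18,013): Unit 1A 1,596.43 → $1,595; Unit 2A 2,584.67 → $2,585; Unit 1B 848.90 → $850.
Totals: Unit 1A $590 + $1,595 = $2,185; Unit 2A $590 + $2,585 = $3,175; Unit 1B $590 + $850 = $1,440.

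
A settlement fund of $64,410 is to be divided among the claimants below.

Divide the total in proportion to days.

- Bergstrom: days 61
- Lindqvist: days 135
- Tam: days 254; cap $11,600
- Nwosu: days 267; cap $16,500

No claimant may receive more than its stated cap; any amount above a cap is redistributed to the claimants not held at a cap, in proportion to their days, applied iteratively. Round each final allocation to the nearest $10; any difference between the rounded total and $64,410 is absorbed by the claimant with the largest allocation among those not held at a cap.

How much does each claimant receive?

Sum of days: 717.
Proportional shares (ignoring caps): Bergstrom 5,479.79; Lindqvist 12,127.41; Tam 22,817.49; Nwosu 23,985.31.
Cap binds for Tam ($11,600), Nwosu ($16,500); balance $36,310 reallocated over remaining days 196.
Redistributed shares: Bergstrom 11,300.56 → $11,300; Lindqvist 25,009.44 → $25,010.

Bergstrom: $11,300 | Lindqvist: $25,010 | Tam: $11,600 | Nwosu: $16,500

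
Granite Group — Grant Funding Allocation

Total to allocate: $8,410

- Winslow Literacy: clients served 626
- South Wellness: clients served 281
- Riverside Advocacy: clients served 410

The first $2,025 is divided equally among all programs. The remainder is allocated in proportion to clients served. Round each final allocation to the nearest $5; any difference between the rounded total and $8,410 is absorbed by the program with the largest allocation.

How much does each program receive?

Winslow Literacy: $3,710; South Wellness: $2,035; Riverside Advocacy: $2,665

$2,025 shared equally gives $675 per program.
Remainder $6,385 by clients served (total 1,317): Winslow Literacy 3,034.94 → $3,035; South Wellness 1,362.33 → $1,360; Riverside Advocacy 1,987.74 → $1,990.
Totals: Winslow Literacy $675 + $3,035 = $3,710; South Wellness $675 + $1,360 = $2,035; Riverside Advocacy $675 + $1,990 = $2,665.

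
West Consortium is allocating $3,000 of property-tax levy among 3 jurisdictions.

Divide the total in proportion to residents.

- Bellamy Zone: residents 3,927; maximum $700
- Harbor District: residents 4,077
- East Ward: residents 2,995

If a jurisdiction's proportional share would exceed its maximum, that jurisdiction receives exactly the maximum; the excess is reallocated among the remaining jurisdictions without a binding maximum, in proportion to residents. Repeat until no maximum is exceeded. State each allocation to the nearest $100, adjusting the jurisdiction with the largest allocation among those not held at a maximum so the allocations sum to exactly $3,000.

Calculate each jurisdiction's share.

Sum of residents: 10,999.
Unconstrained shares: Bellamy Zone 1,071.10; Harbor District 1,112.01; East Ward 816.89.
Capped: Bellamy Zone ($700); balance $2,300 reallocated over remaining residents 7,072.
Redistributed shares: Harbor District 1,325.95 → $1,300; East Ward 974.05 → $1,000.

Bellamy Zone: $700; Harbor District: $1,300; East Ward: $1,000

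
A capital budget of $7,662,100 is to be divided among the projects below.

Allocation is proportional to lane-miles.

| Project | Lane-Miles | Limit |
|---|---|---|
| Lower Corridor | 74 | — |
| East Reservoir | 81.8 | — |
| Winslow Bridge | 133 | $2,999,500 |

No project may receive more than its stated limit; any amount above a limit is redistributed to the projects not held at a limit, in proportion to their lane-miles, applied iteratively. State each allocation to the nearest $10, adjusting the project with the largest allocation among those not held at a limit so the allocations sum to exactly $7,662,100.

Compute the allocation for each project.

Sum of lane-miles: 288.8.
Pro-rata shares before constraints: Lower Corridor 1,963,280.47; East Reservoir 2,170,220.84; Winslow Bridge 3,528,598.68.
Held at cap: Winslow Bridge ($2,999,500); balance $4,662,600 reallocated over remaining lane-miles 155.8.
Remaining shares: Lower Corridor 2,214,585.37 → $2,214,590; East Reservoir 2,448,014.63 → $2,448,010.

Lower Corridor: $2,214,590 | East Reservoir: $2,448,010 | Winslow Bridge: $2,999,500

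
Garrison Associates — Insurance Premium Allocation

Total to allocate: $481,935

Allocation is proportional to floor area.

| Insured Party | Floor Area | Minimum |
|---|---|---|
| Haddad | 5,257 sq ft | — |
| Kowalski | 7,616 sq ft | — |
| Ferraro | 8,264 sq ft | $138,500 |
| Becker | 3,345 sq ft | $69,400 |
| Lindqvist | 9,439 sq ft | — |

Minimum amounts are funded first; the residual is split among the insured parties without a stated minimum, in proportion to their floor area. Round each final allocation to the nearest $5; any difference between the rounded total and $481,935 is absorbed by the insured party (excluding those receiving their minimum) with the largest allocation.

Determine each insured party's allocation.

Haddad: $64,565 | Kowalski: $93,540 | Ferraro: $138,500 | Becker: $69,400 | Lindqvist: $115,930

Fund the minimums — Ferraro $138,500; Becker $69,400. Residual $274,035.
Residual split over remaining floor area 22,312: Haddad 64,566.24 → $64,565; Kowalski 93,539.38 → $93,540; Lindqvist 115,929.38 → $115,930.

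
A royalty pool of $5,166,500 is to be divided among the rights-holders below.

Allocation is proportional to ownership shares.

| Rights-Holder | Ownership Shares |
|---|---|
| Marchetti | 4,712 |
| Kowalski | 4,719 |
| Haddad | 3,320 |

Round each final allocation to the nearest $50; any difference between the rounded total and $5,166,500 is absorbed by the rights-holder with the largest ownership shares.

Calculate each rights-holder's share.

Marchetti: $1,909,250; Kowalski: $1,912,050; Haddad: $1,345,200

Sum of ownership shares: 4,712 + 4,719 + 3,320 = 12,751.
Pro-rata amounts: Marchetti 1,909,226.57; Kowalski 1,912,062.86; Haddad 1,345,210.57.
Rounded to nearest $50: Marchetti $1,909,250; Kowalski $1,912,050; Haddad $1,345,200. Sum = $5,166,500.
Rounded total matches; no reconciliation needed.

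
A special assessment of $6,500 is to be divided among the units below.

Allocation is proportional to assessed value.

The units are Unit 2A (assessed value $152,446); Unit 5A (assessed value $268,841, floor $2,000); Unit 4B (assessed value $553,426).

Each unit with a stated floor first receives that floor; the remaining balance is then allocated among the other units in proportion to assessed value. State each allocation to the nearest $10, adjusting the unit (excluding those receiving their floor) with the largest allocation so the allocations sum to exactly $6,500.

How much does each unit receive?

Unit 2A: $970; Unit 5A: $2,000; Unit 4B: $3,530

Guaranteed amounts: Unit 5A $2,000. Residual $4,500.
Residual split over remaining assessed value 705,872: Unit 2A 971.86 → $970; Unit 4B 3,528.14 → $3,530.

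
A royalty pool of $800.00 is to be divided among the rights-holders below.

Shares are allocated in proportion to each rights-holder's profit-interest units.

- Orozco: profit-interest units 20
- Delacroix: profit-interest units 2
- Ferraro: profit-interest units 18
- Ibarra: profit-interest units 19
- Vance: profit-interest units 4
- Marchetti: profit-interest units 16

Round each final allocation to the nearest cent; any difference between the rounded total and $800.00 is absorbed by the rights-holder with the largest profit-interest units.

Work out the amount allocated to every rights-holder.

Profit-interest units total: 20 + 2 + 18 + 19 + 4 + 16 = 79.
Proportional shares: Orozco 202.5316; Delacroix 20.2532; Ferraro 182.2785; Ibarra 192.4051; Vance 40.5063; Marchetti 162.0253.
Rounded to nearest cent: Orozco $202.53; Delacroix $20.25; Ferraro $182.28; Ibarra $192.41; Vance $40.51; Marchetti $162.03. Sum = $800.01.
Difference $800.00 − $800.01 = −$0.01 applied to largest profit-interest units (Orozco): Orozco becomes $202.52.

Orozco: $202.52; Delacroix: $20.25; Ferraro: $182.28; Ibarra: $192.41; Vance: $40.51; Marchetti: $162.03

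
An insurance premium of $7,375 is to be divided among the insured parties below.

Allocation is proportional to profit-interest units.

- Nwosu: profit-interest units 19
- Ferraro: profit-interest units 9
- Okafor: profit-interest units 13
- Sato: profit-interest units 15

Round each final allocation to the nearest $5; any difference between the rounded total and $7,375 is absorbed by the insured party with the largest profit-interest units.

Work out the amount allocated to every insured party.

Nwosu: $2,505 · Ferraro: $1,185 · Okafor: $1,710 · Sato: $1,975

Total profit-interest units = 56.
Proportional shares: Nwosu 19/56 × $7,375 = 2,502.23; Ferraro 9/56 × $7,375 = 1,185.27; Okafor 13/56 × $7,375 = 1,712.05; Sato 15/56 × $7,375 = 1,975.45.
Rounded to nearest $5: Nwosu $2,500; Ferraro $1,185; Okafor $1,710; Sato $1,975. Sum = $7,370.
Difference $7,375 − $7,370 = +$5 applied to largest profit-interest units (Nwosu): Nwosu becomes $2,505.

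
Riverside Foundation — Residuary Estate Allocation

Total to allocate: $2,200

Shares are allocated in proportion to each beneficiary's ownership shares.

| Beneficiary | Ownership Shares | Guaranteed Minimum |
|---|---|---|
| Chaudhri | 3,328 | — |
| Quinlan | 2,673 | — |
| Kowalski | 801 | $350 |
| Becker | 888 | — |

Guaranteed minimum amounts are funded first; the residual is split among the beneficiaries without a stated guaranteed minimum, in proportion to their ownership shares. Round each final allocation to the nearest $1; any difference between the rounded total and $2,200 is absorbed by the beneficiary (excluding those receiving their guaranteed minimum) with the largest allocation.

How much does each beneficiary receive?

Chaudhri: $894 | Quinlan: $718 | Kowalski: $350 | Becker: $238

Fund the minimums — Kowalski $350. Remaining pool $1,850.
Remaining pool split over remaining ownership shares 6,889: Chaudhri 893.71 → $894; Quinlan 717.82 → $718; Becker 238.47 → $238.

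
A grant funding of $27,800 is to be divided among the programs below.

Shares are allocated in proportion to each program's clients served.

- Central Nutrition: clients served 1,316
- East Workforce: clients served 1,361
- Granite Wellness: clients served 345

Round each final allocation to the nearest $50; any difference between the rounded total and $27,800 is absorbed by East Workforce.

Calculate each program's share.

Central Nutrition: $12,100 | East Workforce: $12,550 | Granite Wellness: $3,150

Total clients served = 3,022.
Pro-rata amounts: Central Nutrition 1,316/3,022 × $27,800 = 12,106.15; East Workforce 1,361/3,022 × $27,800 = 12,520.12; Granite Wellness 345/3,022 × $27,800 = 3,173.73.
Rounded to nearest $50: Central Nutrition $12,100; East Workforce $12,500; Granite Wellness $3,150. Sum = $27,750.
Difference $27,800 − $27,750 = +$50 applied to East Workforce: East Workforce becomes $12,550.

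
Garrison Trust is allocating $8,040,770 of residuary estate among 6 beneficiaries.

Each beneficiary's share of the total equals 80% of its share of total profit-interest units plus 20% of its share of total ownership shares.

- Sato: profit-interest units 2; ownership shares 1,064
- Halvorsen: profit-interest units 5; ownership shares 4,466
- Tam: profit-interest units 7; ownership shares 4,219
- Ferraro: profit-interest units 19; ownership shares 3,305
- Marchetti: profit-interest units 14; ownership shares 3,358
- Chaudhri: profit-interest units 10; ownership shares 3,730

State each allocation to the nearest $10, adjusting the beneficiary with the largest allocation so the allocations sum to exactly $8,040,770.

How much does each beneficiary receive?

Sato: $310,660 | Halvorsen: $920,830 | Tam: $1,126,820 | Ferraro: $2,408,070 | Marchetti: $1,848,050 | Chaudhri: $1,426,340

Profit-interest units total 57; ownership shares total 20,142.
Blended shares (80% profit-interest units + 20% ownership shares): Sato 0.0386; Halvorsen 0.1145; Tam 0.1401; Ferraro 0.2995; Marchetti 0.2298; Chaudhri 0.1774.
Unrounded shares: Sato 310,656.47; Halvorsen 920,833.71; Tam 1,126,818.85; Ferraro 2,408,079.28; Marchetti 1,848,046.28; Chaudhri 1,426,335.42.
At nearest $10: Sato $310,660; Halvorsen $920,830; Tam $1,126,820; Ferraro $2,408,080; Marchetti $1,848,050; Chaudhri $1,426,340. Sum = $8,040,780.
Difference $8,040,770 − $8,040,780 = −$10 applied to largest allocation (Ferraro): Ferraro becomes $2,408,070.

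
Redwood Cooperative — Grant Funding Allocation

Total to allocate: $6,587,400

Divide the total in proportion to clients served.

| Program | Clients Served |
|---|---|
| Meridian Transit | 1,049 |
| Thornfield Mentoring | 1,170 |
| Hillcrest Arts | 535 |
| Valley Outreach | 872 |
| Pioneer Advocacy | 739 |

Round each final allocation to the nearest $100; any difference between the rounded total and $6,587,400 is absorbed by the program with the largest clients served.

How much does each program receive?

Combined clients served = 4,365.
Unrounded shares: Meridian Transit 1,049/4,365 × $6,587,400 = 1,583,088.80; Thornfield Mentoring 1,170/4,365 × $6,587,400 = 1,765,694.85; Hillcrest Arts 535/4,365 × $6,587,400 = 807,390.38; Valley Outreach 872/4,365 × $6,587,400 = 1,315,970.86; Pioneer Advocacy 739/4,365 × $6,587,400 = 1,115,255.12.
At nearest $100: Meridian Transit $1,583,100; Thornfield Mentoring $1,765,700; Hillcrest Arts $807,400; Valley Outreach $1,316,000; Pioneer Advocacy $1,115,300. Sum = $6,587,500.
Difference $6,587,400 − $6,587,500 = −$100 applied to largest clients served (Thornfield Mentoring): Thornfield Mentoring becomes $1,765,600.

Meridian Transit: $1,583,100; Thornfield Mentoring: $1,765,600; Hillcrest Arts: $807,400; Valley Outreach: $1,316,000; Pioneer Advocacy: $1,115,300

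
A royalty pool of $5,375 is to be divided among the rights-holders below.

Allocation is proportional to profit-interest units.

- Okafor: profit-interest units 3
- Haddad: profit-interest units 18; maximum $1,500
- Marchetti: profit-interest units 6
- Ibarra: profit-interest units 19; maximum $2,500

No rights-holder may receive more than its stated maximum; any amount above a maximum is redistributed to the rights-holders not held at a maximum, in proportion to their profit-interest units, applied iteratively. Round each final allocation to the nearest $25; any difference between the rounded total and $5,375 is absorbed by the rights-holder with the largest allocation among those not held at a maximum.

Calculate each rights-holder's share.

Total profit-interest units = 46.
Proportional shares (ignoring caps): Okafor 350.54; Haddad 2,103.26; Marchetti 701.09; Ibarra 2,220.11.
Cap binds for Haddad ($1,500); residual $3,875 reallocated over remaining profit-interest units 28.
Cap binds for Ibarra ($2,500); residual $1,375 reallocated over remaining profit-interest units 9.
Redistributed shares: Okafor 458.33 → $450; Marchetti 916.67 → $925.

Okafor: $450 | Haddad: $1,500 | Marchetti: $925 | Ibarra: $2,500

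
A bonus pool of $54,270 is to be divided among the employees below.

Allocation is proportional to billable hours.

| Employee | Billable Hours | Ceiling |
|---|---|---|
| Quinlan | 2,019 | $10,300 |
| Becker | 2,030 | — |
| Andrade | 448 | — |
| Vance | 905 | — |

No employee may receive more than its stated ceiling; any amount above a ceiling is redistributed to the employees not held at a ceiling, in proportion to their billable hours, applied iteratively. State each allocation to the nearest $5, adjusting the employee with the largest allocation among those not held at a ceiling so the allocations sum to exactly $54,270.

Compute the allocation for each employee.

Quinlan: $10,300 | Becker: $26,380 | Andrade: $5,825 | Vance: $11,765

Sum of billable hours: 5,402.
Unconstrained shares: Quinlan 20,283.44; Becker 20,393.95; Andrade 4,500.73; Vance 9,091.88.
Capped: Quinlan ($10,300); residual $43,970 reallocated over remaining billable hours 3,383.
Redistributed shares: Becker 26,384.60 → $26,385; Andrade 5,822.81 → $5,825; Vance 11,762.59 → $11,765.
Rounding difference −$5 applied to Becker → $26,380.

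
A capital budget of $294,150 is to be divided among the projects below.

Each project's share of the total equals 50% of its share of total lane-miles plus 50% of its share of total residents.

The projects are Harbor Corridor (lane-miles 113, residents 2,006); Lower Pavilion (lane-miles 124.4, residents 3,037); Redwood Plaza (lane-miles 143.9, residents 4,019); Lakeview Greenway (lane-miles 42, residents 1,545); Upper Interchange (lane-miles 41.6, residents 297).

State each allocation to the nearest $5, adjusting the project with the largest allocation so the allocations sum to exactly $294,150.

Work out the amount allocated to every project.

Harbor Corridor: $62,805; Lower Pavilion: $80,320; Redwood Plaza: $99,735; Lakeview Greenway: $34,125; Upper Interchange: $17,165

Lane-miles total 464.9; residents total 10,904.
Combined weights (50% lane-miles + 50% residents): Harbor Corridor 0.2135; Lower Pavilion 0.2731; Redwood Plaza 0.3391; Lakeview Greenway 0.1160; Upper Interchange 0.0584.
Raw shares: Harbor Corridor 62,805.76; Lower Pavilion 80,318.55; Redwood Plaza 99,732.92; Lakeview Greenway 34,126.27; Upper Interchange 17,166.49.
Rounded to nearest $5: Harbor Corridor $62,805; Lower Pavilion $80,320; Redwood Plaza $99,735; Lakeview Greenway $34,125; Upper Interchange $17,165. Sum = $294,150.
No rounding difference to absorb.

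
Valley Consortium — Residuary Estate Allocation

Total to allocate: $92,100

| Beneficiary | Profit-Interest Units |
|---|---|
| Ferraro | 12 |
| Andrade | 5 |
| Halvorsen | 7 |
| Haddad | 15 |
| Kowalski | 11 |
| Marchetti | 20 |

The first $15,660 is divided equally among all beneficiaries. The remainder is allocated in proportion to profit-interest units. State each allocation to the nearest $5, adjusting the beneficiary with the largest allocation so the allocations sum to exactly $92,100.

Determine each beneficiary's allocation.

Ferraro: $15,715; Andrade: $8,070; Halvorsen: $10,255; Haddad: $18,990; Kowalski: $14,620; Marchetti: $24,450

First tranche $15,660 split equally: $2,610 each.
Remainder $76,440 by profit-interest units (total 70): Ferraro 13,104.00 → $13,105; Andrade 5,460.00 → $5,460; Halvorsen 7,644.00 → $7,645; Haddad 16,380.00 → $16,380; Kowalski 12,012.00 → $12,010; Marchetti 21,840.00 → $21,840.
Totals: Ferraro $2,610 + $13,105 = $15,715; Andrade $2,610 + $5,460 = $8,070; Halvorsen $2,610 + $7,645 = $10,255; Haddad $2,610 + $16,380 = $18,990; Kowalski $2,610 + $12,010 = $14,620; Marchetti $2,610 + $21,840 = $24,450.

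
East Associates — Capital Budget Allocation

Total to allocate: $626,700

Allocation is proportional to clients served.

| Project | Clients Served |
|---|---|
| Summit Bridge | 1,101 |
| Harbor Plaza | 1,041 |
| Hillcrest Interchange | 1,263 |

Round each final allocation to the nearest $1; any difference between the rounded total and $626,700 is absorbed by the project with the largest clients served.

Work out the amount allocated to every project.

Summit Bridge: $202,642 | Harbor Plaza: $191,599 | Hillcrest Interchange: $232,459

Total clients served = 1,101 + 1,041 + 1,263 = 3,405.
Pro-rata amounts: Summit Bridge 202,642.20; Harbor Plaza 191,599.03; Hillcrest Interchange 232,458.77.
Rounded to nearest $1: Summit Bridge $202,642; Harbor Plaza $191,599; Hillcrest Interchange $232,459. Sum = $626,700.
No rounding difference to absorb.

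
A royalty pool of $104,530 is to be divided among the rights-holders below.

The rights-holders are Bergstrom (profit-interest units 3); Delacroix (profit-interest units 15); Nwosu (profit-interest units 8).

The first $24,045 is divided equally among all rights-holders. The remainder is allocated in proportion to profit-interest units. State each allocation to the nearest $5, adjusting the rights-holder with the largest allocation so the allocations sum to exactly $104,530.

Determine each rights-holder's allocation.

Equal tier: $24,045 ÷ 3 = $8,015 apiece.
Remainder $80,485 by profit-interest units (total 26): Bergstrom 9,286.73 → $9,285; Delacroix 46,433.65 → $46,435; Nwosu 24,764.62 → $24,765.
Totals: Bergstrom $8,015 + $9,285 = $17,300; Delacroix $8,015 + $46,435 = $54,450; Nwosu $8,015 + $24,765 = $32,780.

Bergstrom: $17,300 · Delacroix: $54,450 · Nwosu: $32,780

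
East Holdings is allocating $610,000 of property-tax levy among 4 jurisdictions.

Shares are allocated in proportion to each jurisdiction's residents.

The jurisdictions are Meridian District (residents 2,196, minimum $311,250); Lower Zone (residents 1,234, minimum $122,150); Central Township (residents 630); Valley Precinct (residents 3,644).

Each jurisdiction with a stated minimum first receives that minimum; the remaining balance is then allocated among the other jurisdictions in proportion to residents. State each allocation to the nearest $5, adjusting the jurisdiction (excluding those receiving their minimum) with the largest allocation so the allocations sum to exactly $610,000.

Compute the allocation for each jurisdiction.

Meridian District: $311,250 · Lower Zone: $122,150 · Central Township: $26,030 · Valley Precinct: $150,570

Guaranteed amounts: Meridian District $311,250; Lower Zone $122,150. Residual $176,600.
Residual split over remaining residents 4,274: Central Township 26,031.35 → $26,030; Valley Precinct 150,568.65 → $150,570.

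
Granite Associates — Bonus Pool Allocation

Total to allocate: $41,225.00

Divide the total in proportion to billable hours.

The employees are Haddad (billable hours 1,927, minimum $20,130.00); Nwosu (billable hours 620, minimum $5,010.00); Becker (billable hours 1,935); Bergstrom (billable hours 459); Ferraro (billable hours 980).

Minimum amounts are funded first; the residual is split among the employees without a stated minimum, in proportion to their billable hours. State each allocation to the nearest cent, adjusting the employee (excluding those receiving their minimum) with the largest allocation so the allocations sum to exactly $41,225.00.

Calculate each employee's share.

Minimums first: Haddad $20,130.00; Nwosu $5,010.00. Balance $16,085.00.
Balance split over remaining billable hours 3,374: Becker 9,224.7999 → $9,224.80; Bergstrom 2,188.2084 → $2,188.21; Ferraro 4,671.9917 → $4,671.99.

Haddad: $20,130.00 | Nwosu: $5,010.00 | Becker: $9,224.80 | Bergstrom: $2,188.21 | Ferraro: $4,671.99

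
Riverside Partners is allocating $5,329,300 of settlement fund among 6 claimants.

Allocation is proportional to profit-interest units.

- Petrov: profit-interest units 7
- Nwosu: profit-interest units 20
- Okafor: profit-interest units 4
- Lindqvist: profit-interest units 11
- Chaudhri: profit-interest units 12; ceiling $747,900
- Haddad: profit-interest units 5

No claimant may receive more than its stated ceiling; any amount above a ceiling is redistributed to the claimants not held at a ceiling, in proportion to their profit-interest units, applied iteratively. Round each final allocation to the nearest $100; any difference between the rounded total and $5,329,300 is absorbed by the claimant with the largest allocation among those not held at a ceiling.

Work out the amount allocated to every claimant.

Sum of profit-interest units: 59.
Pro-rata shares before constraints: Petrov 632,289.83; Nwosu 1,806,542.37; Okafor 361,308.47; Lindqvist 993,598.31; Chaudhri 1,083,925.42; Haddad 451,635.59.
Held at cap: Chaudhri ($747,900); balance $4,581,400 reallocated over remaining profit-interest units 47.
Redistributed shares: Petrov 682,336.17 → $682,300; Nwosu 1,949,531.91 → $1,949,500; Okafor 389,906.38 → $389,900; Lindqvist 1,072,242.55 → $1,072,200; Haddad 487,382.98 → $487,400.
Rounding difference +$100 applied to Nwosu → $1,949,600.

Petrov: $682,300; Nwosu: $1,949,600; Okafor: $389,900; Lindqvist: $1,072,200; Chaudhri: $747,900; Haddad: $487,400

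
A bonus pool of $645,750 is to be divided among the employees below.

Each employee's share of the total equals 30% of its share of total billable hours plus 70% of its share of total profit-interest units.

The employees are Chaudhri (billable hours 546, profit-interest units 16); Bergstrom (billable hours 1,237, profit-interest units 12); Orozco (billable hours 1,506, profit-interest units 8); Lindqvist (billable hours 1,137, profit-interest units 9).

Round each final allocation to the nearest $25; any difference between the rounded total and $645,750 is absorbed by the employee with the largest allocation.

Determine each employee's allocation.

Chaudhri: $184,625 | Bergstrom: $174,675 | Orozco: $146,275 | Lindqvist: $140,175

Billable hours total 4,426; profit-interest units total 45.
Blended shares (30% billable hours + 70% profit-interest units): Chaudhri 0.2859; Bergstrom 0.2705; Orozco 0.2265; Lindqvist 0.2171.
Raw shares: Chaudhri 184,618.29; Bergstrom 174,683.20; Orozco 146,277.27; Lindqvist 140,171.23.
Rounded to nearest $25: Chaudhri $184,625; Bergstrom $174,675; Orozco $146,275; Lindqvist $140,175. Sum = $645,750.
No rounding difference to absorb.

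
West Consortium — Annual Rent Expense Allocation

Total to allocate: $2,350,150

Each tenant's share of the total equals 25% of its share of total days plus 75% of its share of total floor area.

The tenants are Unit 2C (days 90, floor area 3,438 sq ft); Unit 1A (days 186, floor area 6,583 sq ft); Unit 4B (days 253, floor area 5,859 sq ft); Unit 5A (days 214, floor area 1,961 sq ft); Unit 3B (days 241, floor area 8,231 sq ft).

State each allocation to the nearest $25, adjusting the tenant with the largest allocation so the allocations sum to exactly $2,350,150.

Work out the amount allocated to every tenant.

Days total 984; floor area total 26,072.
Composite weights (25% days + 75% floor area): Unit 2C 0.1218; Unit 1A 0.2366; Unit 4B 0.2328; Unit 5A 0.1108; Unit 3B 0.2980.
Raw shares: Unit 2C 286,166.15; Unit 1A 556,106.40; Unit 4B 547,165.06; Unit 5A 260,351.99; Unit 3B 700,360.39.
After rounding ($25): Unit 2C $286,175; Unit 1A $556,100; Unit 4B $547,175; Unit 5A $260,350; Unit 3B $700,350. Sum = $2,350,150.
No rounding difference to absorb.

Unit 2C: $286,175 · Unit 1A: $556,100 · Unit 4B: $547,175 · Unit 5A: $260,350 · Unit 3B: $700,350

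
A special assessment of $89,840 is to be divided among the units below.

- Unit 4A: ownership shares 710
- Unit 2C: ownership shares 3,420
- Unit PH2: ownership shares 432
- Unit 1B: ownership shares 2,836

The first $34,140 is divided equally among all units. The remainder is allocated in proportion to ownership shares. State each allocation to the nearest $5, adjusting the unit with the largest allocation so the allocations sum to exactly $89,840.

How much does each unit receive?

Unit 4A: $13,880 · Unit 2C: $34,285 · Unit PH2: $11,790 · Unit 1B: $29,885

Equal tier: $34,140 ÷ 4 = $8,535 apiece.
Remainder $55,700 by ownership shares (total 7,398): Unit 4A 5,345.63 → $5,345; Unit 2C 25,749.39 → $25,750; Unit PH2 3,252.55 → $3,255; Unit 1B 21,352.42 → $21,350.
Totals: Unit 4A $8,535 + $5,345 = $13,880; Unit 2C $8,535 + $25,750 = $34,285; Unit PH2 $8,535 + $3,255 = $11,790; Unit 1B $8,535 + $21,350 = $29,885.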